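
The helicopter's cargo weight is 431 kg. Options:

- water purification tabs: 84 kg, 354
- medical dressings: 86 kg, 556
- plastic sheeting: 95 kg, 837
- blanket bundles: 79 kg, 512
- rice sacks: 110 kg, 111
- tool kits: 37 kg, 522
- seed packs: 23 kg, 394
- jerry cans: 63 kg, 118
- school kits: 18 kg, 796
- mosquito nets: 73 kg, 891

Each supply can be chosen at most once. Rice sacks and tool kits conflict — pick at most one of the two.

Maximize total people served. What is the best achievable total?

Best packing: medical dressings + plastic sheeting + blanket bundles + tool kits + seed packs + school kits + mosquito nets — 411 kg, 4508 total.

4508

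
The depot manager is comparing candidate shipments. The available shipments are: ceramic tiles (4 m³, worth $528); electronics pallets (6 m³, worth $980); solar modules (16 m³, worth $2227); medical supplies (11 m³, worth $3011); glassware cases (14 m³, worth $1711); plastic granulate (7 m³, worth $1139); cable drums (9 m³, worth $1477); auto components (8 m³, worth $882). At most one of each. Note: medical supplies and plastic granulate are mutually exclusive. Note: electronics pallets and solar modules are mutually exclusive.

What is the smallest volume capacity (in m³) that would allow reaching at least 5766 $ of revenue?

Minimise m³ subject to total revenue ≥ 5766.
ceramic tiles + electronics pallets + medical supplies + cable drums: 5996 revenue at 30 m³.
Any bundle with less than 30 m³ falls short of 5766.

30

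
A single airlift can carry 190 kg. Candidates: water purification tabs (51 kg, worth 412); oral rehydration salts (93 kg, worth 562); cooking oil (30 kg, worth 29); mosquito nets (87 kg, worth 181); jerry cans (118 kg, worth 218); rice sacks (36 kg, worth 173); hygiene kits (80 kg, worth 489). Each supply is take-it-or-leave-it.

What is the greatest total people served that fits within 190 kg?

Taking the top-ratio supplies first gives water purification tabs + rice sacks + hygiene kits for 1074 (167 kg).
Replace hygiene kits with oral rehydration salts: the trade gains 73 net, giving 1147 at 180 kg.
An exhaustive check of the 128 subsets confirms 1147.

1147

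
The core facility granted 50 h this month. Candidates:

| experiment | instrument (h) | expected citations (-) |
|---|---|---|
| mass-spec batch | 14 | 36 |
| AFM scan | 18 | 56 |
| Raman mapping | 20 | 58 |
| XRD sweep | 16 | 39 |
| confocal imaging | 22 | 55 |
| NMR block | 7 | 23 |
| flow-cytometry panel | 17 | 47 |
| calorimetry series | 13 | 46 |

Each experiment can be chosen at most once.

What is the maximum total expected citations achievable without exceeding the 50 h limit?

151

By expected citations per h: calorimetry series 3.54, NMR block 3.29, AFM scan 3.11 lead.
Taking the top-ratio experiments first gives AFM scan + NMR block + calorimetry series for 125 (38 h).
Replace AFM scan and NMR block with Raman mapping + flow-cytometry panel: the trade gains 26 net, giving 151 at 50 h.
Runner-up AFM scan + flow-cytometry panel + calorimetry series tops out at 149.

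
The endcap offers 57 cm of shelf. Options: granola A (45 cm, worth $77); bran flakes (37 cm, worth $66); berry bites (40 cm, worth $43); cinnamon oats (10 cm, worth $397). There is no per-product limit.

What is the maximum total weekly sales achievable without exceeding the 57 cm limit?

1985

Best packing: 5×cinnamon oats — 50 cm, 1985 total.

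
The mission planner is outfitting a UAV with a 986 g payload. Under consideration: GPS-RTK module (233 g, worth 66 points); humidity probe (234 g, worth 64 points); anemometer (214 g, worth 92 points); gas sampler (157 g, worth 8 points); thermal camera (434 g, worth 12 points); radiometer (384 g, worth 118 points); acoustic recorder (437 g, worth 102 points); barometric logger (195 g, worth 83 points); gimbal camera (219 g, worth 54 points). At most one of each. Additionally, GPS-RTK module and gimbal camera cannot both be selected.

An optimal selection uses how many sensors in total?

4

The maximum data value within 986 g is 305.
GPS-RTK module + humidity probe + anemometer + barometric logger hits 305 at 876 g.
Every optimal selection uses 4 sensors.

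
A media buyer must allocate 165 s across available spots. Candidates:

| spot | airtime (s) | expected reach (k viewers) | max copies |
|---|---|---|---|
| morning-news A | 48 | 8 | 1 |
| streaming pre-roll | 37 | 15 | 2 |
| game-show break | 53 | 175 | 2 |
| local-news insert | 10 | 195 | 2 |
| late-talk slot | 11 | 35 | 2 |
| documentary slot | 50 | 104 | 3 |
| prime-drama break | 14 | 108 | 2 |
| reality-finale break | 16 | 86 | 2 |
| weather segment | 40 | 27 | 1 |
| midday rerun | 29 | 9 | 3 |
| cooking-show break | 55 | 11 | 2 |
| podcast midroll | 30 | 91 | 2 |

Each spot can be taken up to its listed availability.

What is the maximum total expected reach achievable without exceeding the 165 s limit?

The ratio heuristic lands on game-show break + 2×local-news insert + 2×late-talk slot + 2×prime-drama break + 2×reality-finale break (1023) but leaves 10 s idle.
Replace 2×late-talk slot with podcast midroll: the trade gains 21 net, giving 1044 at 163 s.
Nothing else within 165 s beats 1044.

1044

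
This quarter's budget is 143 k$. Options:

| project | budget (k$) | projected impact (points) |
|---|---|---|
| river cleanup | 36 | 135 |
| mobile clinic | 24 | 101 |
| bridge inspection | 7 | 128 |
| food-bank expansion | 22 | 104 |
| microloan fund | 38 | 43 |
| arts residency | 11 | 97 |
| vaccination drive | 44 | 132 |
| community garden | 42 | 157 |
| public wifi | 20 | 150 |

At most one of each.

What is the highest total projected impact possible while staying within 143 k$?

771

A density-first pass picks river cleanup + mobile clinic + bridge inspection + food-bank expansion + arts residency + public wifi — 715 at 120 k$.
Replace mobile clinic with community garden: the trade gains 56 net, giving 771 at 138 k$.
The spare 5 k$ is too small for any remaining project, and no exchange beats 771.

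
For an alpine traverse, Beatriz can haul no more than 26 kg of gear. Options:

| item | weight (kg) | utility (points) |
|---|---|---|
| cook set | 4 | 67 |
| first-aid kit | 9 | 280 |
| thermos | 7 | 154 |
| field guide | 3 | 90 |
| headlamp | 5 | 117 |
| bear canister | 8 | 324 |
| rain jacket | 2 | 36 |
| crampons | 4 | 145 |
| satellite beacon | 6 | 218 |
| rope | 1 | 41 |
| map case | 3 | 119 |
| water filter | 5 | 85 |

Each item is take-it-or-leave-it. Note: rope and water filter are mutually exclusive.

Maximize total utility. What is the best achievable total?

941

The ratio heuristic lands on field guide + bear canister + crampons + satellite beacon + rope + map case (937) but leaves 1 kg idle.
The 8 kg tied up in field guide and crampons and rope is better spent on first-aid kit — total rises to 941 (26 kg).
Next best is field guide + bear canister + crampons + satellite beacon + rope + map case at 937 (25 kg) — short by 4.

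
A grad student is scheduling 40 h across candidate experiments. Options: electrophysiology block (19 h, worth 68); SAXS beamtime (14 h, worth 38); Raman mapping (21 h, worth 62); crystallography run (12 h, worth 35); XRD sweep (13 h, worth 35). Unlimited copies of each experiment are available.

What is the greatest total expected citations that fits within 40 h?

136

Best packing: 2×electrophysiology block — 38 h, 136 total.
That's the maximum — no swap from here does better than 136.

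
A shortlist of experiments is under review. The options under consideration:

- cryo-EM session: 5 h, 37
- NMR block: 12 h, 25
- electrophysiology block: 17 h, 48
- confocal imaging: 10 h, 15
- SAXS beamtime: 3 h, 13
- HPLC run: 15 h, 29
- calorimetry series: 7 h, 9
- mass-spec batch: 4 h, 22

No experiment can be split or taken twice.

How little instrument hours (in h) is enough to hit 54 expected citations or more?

Need the lightest bundle worth ≥ 54.
cryo-EM session + mass-spec batch reaches 59 using 9 h.
Below 9 h the best achievable stays under 54.

9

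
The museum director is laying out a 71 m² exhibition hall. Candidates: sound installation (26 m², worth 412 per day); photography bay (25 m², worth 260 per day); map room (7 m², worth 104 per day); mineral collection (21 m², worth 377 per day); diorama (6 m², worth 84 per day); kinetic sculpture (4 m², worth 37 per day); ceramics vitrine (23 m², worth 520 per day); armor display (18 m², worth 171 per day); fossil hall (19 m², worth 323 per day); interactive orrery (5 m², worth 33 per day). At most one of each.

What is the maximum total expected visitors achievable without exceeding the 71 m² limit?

1324

Ranking by ratio (expected visitors/m²): ceramics vitrine 22.61, mineral collection 17.95, fossil hall 17.00.
The ratio ordering already packs tightly: map room + mineral collection + ceramics vitrine + fossil hall, 70 m², 1324.
Runner-up sound installation + mineral collection + ceramics vitrine tops out at 1309.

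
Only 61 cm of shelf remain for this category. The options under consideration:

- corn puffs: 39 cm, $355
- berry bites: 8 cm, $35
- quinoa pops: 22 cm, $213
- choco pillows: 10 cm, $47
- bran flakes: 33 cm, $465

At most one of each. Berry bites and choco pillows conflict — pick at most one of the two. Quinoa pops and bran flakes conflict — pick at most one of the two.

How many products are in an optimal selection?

2

Optimal total is 568.
corn puffs + quinoa pops hits 568 at 61 cm.
All optima have 2 products.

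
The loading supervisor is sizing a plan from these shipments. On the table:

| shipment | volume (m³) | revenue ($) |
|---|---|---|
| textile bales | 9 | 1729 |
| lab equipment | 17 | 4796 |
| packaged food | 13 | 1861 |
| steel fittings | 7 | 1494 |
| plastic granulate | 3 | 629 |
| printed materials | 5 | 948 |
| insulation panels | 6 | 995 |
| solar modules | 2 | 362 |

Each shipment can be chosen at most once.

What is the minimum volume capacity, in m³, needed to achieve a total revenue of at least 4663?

17

Need the lightest bundle worth ≥ 4663.
lab equipment reaches 4796 using 17 m³.
No combination under 17 m³ hits 4663.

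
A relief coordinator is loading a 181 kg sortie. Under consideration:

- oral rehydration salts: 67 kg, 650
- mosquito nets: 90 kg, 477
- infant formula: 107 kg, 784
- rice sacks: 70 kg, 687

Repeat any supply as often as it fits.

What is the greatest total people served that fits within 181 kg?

1471

Density check — rice sacks 9.81, oral rehydration salts 9.70, infant formula 7.33 are the best per kg.
Taking the top-ratio supplies first gives 2×rice sacks for 1374 (140 kg).
Replace rice sacks with infant formula: the trade gains 97 net, giving 1471 at 177 kg.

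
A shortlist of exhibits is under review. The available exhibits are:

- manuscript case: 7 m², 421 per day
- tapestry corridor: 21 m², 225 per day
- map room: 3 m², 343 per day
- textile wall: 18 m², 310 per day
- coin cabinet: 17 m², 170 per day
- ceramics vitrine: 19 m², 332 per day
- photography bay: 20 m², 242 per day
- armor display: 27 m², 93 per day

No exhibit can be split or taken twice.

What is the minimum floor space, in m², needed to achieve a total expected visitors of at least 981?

28

Need the lightest bundle worth ≥ 981.
Taking manuscript case + map room + textile wall gives 1074 (≥ 981) for 28 m².
No combination under 28 m² hits 981.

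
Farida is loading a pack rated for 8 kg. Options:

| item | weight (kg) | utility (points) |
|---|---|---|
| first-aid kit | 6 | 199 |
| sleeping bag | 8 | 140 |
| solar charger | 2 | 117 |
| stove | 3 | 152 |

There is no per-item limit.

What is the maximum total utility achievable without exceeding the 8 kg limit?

468

Taking 4×solar charger: 8 kg used, 468 in utility.
That's the maximum — no swap from here does better than 468.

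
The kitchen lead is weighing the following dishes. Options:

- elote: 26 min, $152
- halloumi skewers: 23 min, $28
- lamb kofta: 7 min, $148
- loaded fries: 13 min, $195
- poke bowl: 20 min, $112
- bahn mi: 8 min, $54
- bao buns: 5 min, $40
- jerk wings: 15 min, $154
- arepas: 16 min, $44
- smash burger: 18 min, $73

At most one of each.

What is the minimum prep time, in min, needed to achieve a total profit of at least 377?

Look for the lowest-prep combination reaching 377.
lamb kofta + loaded fries + bao buns: 383 profit at 25 min.
No combination under 25 min hits 377.

25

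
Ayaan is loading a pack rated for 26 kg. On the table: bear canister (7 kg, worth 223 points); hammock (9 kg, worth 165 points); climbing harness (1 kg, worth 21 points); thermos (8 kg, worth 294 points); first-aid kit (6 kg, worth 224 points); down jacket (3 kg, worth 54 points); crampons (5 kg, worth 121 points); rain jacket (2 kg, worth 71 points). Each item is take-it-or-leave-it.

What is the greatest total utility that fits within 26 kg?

866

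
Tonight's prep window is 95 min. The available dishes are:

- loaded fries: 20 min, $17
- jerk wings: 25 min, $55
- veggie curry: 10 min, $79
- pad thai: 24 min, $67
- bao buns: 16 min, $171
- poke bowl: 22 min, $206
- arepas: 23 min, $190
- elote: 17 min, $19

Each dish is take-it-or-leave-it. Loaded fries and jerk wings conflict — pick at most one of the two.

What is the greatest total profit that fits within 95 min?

713

Ranking by ratio (profit/min): bao buns 10.69, poke bowl 9.36, arepas 8.26, veggie curry 7.90.
Best packing: veggie curry + pad thai + bao buns + poke bowl + arepas — 95 min, 713 total.
An exhaustive check of the 256 subsets confirms 713.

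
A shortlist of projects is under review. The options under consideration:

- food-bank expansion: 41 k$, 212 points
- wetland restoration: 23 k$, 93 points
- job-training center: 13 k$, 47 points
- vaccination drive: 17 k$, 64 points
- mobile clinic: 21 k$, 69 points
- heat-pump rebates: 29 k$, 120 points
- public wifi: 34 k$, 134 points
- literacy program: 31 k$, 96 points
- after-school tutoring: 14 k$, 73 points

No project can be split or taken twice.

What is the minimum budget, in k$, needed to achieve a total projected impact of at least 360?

78

Minimise k$ subject to total projected impact ≥ 360.
Taking food-bank expansion + wetland restoration + after-school tutoring gives 378 (≥ 360) for 78 k$.
No combination under 78 k$ hits 360.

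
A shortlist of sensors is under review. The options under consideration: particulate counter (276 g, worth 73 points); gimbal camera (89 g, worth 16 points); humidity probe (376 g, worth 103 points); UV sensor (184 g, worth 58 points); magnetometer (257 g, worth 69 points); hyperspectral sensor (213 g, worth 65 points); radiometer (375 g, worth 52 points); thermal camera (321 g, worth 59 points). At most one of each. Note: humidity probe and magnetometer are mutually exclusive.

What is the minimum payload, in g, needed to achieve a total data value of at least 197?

717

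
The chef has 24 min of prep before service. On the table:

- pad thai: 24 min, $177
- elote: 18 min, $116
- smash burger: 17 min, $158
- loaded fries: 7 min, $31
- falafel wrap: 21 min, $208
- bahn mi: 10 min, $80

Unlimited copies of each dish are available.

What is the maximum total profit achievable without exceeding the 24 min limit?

208

Ranking by ratio (profit/min): falafel wrap 9.90, smash burger 9.29, bahn mi 8.00, pad thai 7.38.
Best packing: falafel wrap — 21 min, 208 total.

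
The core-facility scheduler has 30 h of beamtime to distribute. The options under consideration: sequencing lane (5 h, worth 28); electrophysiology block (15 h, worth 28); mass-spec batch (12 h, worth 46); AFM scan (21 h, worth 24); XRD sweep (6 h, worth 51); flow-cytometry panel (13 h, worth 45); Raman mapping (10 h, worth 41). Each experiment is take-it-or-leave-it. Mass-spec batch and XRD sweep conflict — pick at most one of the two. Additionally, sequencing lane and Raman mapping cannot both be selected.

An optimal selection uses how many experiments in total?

Optimal total is 137.
One optimal bundle: XRD sweep + flow-cytometry panel + Raman mapping (29 h).
Every optimal selection uses 3 experiments.

3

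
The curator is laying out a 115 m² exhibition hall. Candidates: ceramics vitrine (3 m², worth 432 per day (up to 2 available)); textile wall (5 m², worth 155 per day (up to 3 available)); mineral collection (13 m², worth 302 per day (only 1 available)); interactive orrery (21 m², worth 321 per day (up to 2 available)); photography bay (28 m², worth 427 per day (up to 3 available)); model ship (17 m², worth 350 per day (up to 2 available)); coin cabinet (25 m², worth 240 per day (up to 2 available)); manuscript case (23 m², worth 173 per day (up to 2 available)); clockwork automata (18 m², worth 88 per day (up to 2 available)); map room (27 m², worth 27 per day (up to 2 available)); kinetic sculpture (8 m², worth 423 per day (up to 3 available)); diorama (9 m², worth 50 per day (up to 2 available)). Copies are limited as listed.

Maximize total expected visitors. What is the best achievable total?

The ratio ordering already packs tightly: 2×ceramics vitrine + 3×textile wall + mineral collection + interactive orrery + 2×model ship + 3×kinetic sculpture, 113 m², 3921.
Every other selection either busts 115 m² or exceeds an availability limit or fails to beat 3921.

3921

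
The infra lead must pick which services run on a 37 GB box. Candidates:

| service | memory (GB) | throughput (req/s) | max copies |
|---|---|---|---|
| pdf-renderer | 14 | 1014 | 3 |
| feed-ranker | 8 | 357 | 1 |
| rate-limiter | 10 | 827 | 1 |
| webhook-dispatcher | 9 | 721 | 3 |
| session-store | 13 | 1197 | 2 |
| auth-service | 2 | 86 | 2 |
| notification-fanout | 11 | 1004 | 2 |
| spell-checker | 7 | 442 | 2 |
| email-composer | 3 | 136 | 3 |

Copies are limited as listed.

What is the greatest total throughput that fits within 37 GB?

Density check — session-store 92.08, notification-fanout 91.27, rate-limiter 82.70, webhook-dispatcher 80.11 are the best per GB.
2×session-store + notification-fanout uses 37 of the 37 GB and totals 3398.
That's the maximum — no swap from here does better than 3398.

3398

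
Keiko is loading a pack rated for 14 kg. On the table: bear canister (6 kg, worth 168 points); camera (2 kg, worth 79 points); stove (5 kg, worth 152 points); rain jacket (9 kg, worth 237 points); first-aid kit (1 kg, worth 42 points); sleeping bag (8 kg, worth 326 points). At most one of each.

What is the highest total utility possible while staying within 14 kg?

520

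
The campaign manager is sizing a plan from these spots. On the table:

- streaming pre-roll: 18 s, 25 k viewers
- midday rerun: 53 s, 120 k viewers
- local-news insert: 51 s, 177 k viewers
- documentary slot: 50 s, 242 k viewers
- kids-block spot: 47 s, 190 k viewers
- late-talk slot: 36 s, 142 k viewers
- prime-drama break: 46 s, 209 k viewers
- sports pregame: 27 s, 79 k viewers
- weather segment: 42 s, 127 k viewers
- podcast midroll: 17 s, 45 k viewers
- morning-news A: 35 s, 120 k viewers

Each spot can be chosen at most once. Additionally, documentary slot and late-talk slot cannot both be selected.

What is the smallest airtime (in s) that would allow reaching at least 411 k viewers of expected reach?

96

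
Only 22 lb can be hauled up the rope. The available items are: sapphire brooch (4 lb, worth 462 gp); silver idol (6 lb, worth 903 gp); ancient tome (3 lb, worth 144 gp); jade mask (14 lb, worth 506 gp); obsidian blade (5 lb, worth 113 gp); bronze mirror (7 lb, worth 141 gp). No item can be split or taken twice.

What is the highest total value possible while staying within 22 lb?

1650

Ranking by ratio (value/lb): silver idol 150.50, sapphire brooch 115.50, ancient tome 48.00, jade mask 36.14.
Taking the top-ratio items first gives sapphire brooch + silver idol + ancient tome + obsidian blade for 1622 (18 lb).
The 5 lb tied up in obsidian blade is better spent on bronze mirror — total rises to 1650 (20 lb).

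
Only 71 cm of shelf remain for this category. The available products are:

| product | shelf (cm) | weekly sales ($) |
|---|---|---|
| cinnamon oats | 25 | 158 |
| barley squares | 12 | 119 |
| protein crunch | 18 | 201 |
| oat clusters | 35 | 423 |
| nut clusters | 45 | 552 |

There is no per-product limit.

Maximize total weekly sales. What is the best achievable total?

846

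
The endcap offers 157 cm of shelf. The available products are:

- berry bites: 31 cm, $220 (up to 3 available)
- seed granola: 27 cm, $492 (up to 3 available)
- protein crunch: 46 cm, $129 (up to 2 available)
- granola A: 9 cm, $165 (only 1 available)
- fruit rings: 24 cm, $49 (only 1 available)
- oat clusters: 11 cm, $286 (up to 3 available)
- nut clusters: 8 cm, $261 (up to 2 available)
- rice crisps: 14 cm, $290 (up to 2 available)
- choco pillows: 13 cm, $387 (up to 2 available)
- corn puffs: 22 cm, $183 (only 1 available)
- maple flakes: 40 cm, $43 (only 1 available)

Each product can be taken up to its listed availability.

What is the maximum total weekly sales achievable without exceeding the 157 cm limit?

3718

The ratio heuristic lands on seed granola + granola A + 3×oat clusters + 2×nut clusters + 2×rice crisps + 2×choco pillows (3391) but leaves 18 cm idle.
The 9 cm tied up in granola A is better spent on seed granola — total rises to 3718 (157 cm).
That's the maximum — no swap from here does better than 3718.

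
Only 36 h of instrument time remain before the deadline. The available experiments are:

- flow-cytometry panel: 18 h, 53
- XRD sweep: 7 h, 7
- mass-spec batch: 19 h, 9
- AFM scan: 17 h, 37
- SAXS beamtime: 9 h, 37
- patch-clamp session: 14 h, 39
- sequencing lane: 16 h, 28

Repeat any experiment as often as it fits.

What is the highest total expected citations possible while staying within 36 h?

Density check — SAXS beamtime 4.11, flow-cytometry panel 2.94, patch-clamp session 2.79 are the best per h.
4×SAXS beamtime uses 36 of the 36 h and totals 148.
That's the maximum — no swap from here does better than 148.

148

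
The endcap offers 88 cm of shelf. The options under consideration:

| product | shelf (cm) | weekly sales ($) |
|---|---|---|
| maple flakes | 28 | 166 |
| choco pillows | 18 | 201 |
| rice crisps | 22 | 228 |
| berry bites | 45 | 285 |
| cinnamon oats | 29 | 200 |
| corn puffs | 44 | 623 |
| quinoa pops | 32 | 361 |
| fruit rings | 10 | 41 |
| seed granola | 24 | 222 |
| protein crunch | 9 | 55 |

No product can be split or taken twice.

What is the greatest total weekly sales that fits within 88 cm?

Taking the top-ratio products first gives corn puffs + quinoa pops + protein crunch for 1039 (85 cm).
The 41 cm tied up in quinoa pops and protein crunch is better spent on choco pillows + rice crisps — total rises to 1052 (84 cm).
The spare 4 cm is too small for any remaining product, and no exchange beats 1052.

1052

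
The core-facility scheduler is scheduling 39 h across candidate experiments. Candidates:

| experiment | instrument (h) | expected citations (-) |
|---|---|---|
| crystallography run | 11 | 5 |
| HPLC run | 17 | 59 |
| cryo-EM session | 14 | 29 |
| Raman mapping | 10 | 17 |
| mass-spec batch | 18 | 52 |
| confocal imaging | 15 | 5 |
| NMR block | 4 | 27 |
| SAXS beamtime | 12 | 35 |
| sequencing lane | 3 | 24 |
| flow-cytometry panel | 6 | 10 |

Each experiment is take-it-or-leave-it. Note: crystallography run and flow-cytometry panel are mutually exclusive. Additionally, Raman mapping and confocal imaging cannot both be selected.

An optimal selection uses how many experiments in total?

4

Optimal total is 145.
One optimal bundle: HPLC run + NMR block + SAXS beamtime + sequencing lane (36 h).
All optima have 4 experiments.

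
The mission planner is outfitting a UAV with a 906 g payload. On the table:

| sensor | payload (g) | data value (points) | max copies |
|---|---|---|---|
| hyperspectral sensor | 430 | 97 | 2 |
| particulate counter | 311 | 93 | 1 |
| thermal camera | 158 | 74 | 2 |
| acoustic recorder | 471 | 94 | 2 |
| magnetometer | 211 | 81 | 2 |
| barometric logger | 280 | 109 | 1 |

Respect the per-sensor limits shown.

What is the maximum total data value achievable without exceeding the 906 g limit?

345

A density-first pass picks 2×thermal camera + magnetometer + barometric logger — 338 at 807 g.
Replace thermal camera with magnetometer: the trade gains 7 net, giving 345 at 860 g.
Every other selection either busts 906 g or exceeds an availability limit or fails to beat 345.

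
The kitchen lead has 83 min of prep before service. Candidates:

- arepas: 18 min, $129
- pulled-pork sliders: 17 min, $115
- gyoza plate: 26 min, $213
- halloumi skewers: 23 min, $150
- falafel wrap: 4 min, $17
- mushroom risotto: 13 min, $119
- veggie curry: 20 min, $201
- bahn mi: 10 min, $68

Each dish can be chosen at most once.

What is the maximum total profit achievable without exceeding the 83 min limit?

Taking the top-ratio dishes first gives arepas + gyoza plate + falafel wrap + mushroom risotto + veggie curry for 679 (81 min).
The 22 min tied up in arepas and falafel wrap is better spent on halloumi skewers — total rises to 683 (82 min).
The closest alternative, arepas + gyoza plate + falafel wrap + mushroom risotto + veggie curry, reaches only 679.

683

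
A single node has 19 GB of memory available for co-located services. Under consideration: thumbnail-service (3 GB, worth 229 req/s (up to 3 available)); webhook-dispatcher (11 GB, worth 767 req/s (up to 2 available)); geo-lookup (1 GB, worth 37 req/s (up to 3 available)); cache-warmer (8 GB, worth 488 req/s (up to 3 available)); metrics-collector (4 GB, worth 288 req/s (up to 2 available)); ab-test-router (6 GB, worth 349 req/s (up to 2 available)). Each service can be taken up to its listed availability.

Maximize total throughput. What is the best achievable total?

1343

By throughput per GB: thumbnail-service 76.33, metrics-collector 72.00, webhook-dispatcher 69.73 lead.
Taking the top-ratio services first gives 3×thumbnail-service + 2×geo-lookup + 2×metrics-collector for 1337 (19 GB).
The 11 GB tied up in 3×thumbnail-service and 2×geo-lookup is better spent on webhook-dispatcher — total rises to 1343 (19 GB).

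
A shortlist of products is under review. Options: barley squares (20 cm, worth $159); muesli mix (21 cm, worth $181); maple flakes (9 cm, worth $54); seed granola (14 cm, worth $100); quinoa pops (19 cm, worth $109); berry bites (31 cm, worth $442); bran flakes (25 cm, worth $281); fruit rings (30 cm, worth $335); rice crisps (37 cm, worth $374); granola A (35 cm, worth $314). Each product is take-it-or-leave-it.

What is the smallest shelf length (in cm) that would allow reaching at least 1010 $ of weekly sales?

86

Look for the lowest-shelf combination reaching 1010.
berry bites + bran flakes + fruit rings: 1058 weekly sales at 86 cm.
No combination under 86 cm hits 1010.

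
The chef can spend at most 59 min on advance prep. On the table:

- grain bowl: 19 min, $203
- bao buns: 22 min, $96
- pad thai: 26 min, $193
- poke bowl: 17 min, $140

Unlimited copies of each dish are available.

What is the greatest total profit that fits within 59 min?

Best packing: 3×grain bowl — 57 min, 609 total.
The spare 2 min is too small for any remaining dish, and no exchange beats 609.

609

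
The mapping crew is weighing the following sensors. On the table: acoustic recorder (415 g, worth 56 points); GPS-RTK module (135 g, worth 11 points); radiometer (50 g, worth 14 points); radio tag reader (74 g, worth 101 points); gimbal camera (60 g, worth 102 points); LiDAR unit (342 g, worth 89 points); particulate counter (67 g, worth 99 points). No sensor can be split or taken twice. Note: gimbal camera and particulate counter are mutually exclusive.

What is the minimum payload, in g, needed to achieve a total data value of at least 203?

Look for the lowest-payload combination reaching 203.
Taking radio tag reader + gimbal camera gives 203 (≥ 203) for 134 g.
Any bundle with less than 134 g falls short of 203.

134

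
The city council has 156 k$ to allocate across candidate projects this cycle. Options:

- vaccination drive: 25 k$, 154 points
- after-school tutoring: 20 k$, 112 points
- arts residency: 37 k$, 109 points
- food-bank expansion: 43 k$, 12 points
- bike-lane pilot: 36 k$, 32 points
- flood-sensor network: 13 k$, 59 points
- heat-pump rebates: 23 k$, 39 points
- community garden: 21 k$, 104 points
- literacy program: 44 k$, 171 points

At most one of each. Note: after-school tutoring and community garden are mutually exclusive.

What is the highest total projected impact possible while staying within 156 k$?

Vaccination drive + after-school tutoring + arts residency + flood-sensor network + literacy program uses 139 of the 156 k$ and totals 605.
An exhaustive check of the 512 subsets confirms 605.

605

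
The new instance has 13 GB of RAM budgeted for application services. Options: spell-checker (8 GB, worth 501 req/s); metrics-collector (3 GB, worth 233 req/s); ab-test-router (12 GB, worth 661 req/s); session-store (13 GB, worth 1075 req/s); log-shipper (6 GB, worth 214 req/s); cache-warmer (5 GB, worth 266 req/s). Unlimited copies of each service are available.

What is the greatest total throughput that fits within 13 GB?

1075

By throughput per GB: session-store 82.69, metrics-collector 77.67, spell-checker 62.62 lead.
Taking session-store: 13 GB used, 1075 in throughput.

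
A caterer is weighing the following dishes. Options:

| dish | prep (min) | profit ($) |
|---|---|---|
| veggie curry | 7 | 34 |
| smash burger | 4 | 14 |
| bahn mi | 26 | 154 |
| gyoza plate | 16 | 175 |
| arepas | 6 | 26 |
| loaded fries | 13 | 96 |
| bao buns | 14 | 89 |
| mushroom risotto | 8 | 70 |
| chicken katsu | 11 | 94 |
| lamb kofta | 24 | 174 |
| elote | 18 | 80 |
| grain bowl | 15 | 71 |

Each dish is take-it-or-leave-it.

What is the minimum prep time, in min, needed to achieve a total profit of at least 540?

66

Need the lightest bundle worth ≥ 540.
veggie curry + gyoza plate + mushroom risotto + chicken katsu + lamb kofta: 547 profit at 66 min.
Any bundle with less than 66 min falls short of 540.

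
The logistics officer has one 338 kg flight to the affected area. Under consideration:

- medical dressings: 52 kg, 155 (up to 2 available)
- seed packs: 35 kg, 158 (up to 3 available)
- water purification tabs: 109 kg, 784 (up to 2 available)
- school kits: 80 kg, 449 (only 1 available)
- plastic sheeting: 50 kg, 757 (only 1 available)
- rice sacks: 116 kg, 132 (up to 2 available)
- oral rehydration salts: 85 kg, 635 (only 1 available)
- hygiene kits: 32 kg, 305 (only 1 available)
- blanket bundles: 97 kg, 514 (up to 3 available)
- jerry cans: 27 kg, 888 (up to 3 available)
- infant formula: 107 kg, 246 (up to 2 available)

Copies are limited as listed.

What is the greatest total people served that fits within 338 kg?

4840

Taking the top-ratio supplies first gives school kits + plastic sheeting + oral rehydration salts + hygiene kits + 3×jerry cans for 4810 (328 kg).
The 112 kg tied up in school kits and hygiene kits is better spent on water purification tabs — total rises to 4840 (325 kg).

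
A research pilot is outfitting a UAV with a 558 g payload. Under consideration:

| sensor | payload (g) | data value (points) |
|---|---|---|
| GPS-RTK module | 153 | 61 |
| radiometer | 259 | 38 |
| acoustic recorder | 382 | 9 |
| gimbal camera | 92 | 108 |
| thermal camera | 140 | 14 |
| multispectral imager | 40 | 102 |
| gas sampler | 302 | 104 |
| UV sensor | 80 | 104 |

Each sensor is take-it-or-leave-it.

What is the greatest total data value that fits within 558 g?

Filling by ratio: GPS-RTK module + gimbal camera + thermal camera + multispectral imager + UV sensor for 389, with 53 g left unused.
The 293 g tied up in GPS-RTK module and thermal camera is better spent on gas sampler — total rises to 418 (514 g).
No other feasible combination exceeds 418.

418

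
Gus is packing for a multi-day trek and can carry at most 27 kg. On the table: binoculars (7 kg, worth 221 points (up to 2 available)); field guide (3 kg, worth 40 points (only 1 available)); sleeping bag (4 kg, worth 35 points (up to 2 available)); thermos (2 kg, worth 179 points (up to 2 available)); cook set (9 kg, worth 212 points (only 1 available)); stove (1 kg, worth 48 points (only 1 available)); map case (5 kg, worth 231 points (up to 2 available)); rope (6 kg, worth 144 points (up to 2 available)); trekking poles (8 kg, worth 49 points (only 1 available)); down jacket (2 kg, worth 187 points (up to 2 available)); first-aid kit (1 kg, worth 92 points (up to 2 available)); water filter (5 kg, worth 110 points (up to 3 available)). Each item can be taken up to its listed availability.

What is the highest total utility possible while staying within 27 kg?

1599

By utility per kg: down jacket 93.50, first-aid kit 92.00, thermos 89.50, stove 48.00 lead.
Greedy by ratio would take 2×thermos + stove + 2×map case + rope + 2×down jacket + 2×first-aid kit: 27 kg used, total 1570.
Replace stove and rope with binoculars: the trade gains 29 net, giving 1599 at 27 kg.
That's the maximum — no swap from here does better than 1599.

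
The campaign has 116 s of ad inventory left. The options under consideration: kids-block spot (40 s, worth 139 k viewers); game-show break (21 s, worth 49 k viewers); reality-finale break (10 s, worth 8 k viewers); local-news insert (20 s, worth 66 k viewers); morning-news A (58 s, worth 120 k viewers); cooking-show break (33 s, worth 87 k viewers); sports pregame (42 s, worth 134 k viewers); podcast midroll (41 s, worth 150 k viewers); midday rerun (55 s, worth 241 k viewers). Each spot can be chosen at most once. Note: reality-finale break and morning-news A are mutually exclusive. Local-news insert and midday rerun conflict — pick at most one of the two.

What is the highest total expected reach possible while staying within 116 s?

429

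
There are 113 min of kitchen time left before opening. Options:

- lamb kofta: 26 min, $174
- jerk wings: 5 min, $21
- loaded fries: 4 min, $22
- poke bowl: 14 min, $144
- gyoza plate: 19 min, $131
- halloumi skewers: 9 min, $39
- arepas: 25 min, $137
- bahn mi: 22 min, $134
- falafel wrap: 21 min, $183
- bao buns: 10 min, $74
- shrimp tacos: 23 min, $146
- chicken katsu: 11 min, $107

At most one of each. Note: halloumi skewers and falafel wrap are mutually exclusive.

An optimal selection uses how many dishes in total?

6

Optimal total is 873.
lamb kofta + poke bowl + gyoza plate + bahn mi + falafel wrap + chicken katsu hits 873 at 113 min.
Every optimal selection uses 6 dishes.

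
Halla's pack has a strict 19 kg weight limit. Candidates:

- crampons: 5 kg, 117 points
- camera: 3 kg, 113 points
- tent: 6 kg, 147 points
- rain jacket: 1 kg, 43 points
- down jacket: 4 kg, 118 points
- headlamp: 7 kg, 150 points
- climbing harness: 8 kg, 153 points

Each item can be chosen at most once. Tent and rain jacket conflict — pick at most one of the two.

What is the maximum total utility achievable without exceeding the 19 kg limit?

498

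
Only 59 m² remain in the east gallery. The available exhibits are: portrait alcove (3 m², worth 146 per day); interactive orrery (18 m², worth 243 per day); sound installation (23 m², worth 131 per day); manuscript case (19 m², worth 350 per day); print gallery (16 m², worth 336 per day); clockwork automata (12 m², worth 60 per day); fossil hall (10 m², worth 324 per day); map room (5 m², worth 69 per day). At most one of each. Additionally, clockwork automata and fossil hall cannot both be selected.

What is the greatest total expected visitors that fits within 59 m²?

1225

Best packing: portrait alcove + manuscript case + print gallery + fossil hall + map room — 53 m², 1225 total.
Next best is portrait alcove + manuscript case + print gallery + fossil hall at 1156 (48 m²) — short by 69.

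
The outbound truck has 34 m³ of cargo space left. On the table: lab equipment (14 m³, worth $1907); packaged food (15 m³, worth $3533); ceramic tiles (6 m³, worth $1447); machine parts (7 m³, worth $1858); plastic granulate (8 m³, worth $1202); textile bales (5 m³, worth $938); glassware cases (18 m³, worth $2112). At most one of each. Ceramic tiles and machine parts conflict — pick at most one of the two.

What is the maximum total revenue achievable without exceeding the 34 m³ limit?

7120

Best packing: packaged food + ceramic tiles + plastic granulate + textile bales — 34 m³, 7120 total.
Nothing else feasible within 34 m³ beats 7120.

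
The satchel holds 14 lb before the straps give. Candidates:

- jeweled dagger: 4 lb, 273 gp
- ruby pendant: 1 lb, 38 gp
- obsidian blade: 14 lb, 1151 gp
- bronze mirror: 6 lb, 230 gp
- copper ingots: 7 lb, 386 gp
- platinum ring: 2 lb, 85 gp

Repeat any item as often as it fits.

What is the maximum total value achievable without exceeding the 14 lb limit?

The ratio ordering already packs tightly: obsidian blade, 14 lb, 1151.
No other feasible combination exceeds 1151.

1151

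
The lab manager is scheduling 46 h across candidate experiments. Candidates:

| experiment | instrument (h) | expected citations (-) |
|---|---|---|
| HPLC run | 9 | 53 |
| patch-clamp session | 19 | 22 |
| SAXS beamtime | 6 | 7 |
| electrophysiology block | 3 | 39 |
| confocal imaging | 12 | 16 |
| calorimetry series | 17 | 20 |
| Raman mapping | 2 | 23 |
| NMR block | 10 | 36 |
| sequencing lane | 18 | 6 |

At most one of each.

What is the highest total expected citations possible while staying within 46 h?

174

HPLC run + SAXS beamtime + electrophysiology block + confocal imaging + Raman mapping + NMR block uses 42 of the 46 h and totals 174.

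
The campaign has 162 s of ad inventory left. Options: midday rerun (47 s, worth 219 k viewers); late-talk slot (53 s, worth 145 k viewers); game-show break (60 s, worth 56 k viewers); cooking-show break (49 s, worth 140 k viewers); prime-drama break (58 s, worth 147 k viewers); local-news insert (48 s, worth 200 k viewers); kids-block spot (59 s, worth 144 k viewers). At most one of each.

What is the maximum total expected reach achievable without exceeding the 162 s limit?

A density-first pass picks midday rerun + cooking-show break + local-news insert — 559 at 144 s.
Replace cooking-show break with prime-drama break: the trade gains 7 net, giving 566 at 153 s.
An exhaustive check of the 128 subsets confirms 566.

566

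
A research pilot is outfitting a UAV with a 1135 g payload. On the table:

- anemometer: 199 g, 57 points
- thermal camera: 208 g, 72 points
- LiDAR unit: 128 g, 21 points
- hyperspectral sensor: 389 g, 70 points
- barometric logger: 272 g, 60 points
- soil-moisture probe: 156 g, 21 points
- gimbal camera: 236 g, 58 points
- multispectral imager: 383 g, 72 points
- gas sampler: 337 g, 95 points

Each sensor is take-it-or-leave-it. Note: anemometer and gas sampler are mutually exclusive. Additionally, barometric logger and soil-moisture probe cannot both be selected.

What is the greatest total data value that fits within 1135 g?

Thermal camera + barometric logger + gimbal camera + gas sampler uses 1053 of the 1135 g and totals 285.
Next best is anemometer + thermal camera + LiDAR unit + barometric logger + gimbal camera at 268 (1043 g) — short by 17.

285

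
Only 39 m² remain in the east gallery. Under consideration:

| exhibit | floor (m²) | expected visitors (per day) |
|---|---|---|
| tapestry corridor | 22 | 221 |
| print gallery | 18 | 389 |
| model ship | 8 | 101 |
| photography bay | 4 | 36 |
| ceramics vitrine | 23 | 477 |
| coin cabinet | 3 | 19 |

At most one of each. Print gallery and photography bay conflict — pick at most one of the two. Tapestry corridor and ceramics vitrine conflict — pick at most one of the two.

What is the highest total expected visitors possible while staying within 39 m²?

Best packing: model ship + photography bay + ceramics vitrine + coin cabinet — 38 m², 633 total.
The closest alternative, model ship + photography bay + ceramics vitrine, reaches only 614.

633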